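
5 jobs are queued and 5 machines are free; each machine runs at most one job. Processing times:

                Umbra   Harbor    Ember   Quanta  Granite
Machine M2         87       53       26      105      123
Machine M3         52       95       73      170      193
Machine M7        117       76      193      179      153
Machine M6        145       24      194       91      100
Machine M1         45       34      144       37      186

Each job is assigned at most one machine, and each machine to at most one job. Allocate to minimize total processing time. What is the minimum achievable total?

Minimum total: 291 min

Treat this as an assignment problem: match each job to one machine.
Optimal: Umbra→Machine M3 (52 min), Harbor→Machine M7 (76 min), Ember→Machine M2 (26 min), Quanta→Machine M1 (37 min), Granite→Machine M6 (100 min) — total 52+76+26+37+100 = 291 min.
Min-entry greedy (repeatedly take the single cheapest remaining cell) gives 292 min, worse by 1.
Swapping Umbra↔Ember (Umbra→Machine M2 87 min, Ember→Machine M3 73 min) adds 82.
Checked against all permutations: 291 min is optimal.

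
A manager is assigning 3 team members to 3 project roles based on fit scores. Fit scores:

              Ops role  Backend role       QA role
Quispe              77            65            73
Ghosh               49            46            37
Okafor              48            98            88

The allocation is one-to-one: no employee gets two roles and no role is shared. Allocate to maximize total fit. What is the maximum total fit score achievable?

Maximum total: 220 pts

Optimal: Quispe→QA role (73 pts), Ghosh→Ops role (49 pts), Okafor→Backend role (98 pts) — total 73+49+98 = 220 pts.
Max-entry greedy (repeatedly take the single best remaining cell) gives 212 pts, worse by 8.
Swapping Ghosh↔Quispe (Ghosh→QA role 37 pts, Quispe→Ops role 77 pts) loses 8.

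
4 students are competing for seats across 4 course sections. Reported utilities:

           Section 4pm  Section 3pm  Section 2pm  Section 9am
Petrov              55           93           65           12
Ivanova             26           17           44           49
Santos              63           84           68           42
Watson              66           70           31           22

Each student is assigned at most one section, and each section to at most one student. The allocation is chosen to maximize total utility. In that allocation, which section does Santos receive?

Santos receives Section 2pm.

Optimal: Petrov→Section 3pm (93 points), Ivanova→Section 9am (49 points), Santos→Section 2pm (68 points), Watson→Section 4pm (66 points) — total 93+49+68+66 = 276 points.
Swapping Ivanova↔Watson (Ivanova→Section 4pm 26 points, Watson→Section 9am 22 points) loses 67.
Santos's own top section is Section 3pm (84 points), but forcing Santos→Section 3pm and reassigning the rest optimally gives only 264 points — worse by 12.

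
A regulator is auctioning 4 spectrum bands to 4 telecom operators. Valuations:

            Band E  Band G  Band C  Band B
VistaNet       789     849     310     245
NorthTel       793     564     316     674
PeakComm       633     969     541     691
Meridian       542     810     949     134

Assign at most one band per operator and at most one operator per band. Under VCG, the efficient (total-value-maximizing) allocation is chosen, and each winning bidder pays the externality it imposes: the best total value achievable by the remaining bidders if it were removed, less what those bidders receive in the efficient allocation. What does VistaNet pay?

Efficient allocation: VistaNet→Band E ($789M), NorthTel→Band B ($674M), PeakComm→Band G ($969M), Meridian→Band C ($949M); total welfare W = $3381M.
VistaNet receives Band E at value $789M, so the others get W − 789 = $2592M.
Without VistaNet: best allocation of the remaining 3 bidders over all 4 bands is NorthTel→Band E ($793M), PeakComm→Band G ($969M), Meridian→Band C ($949M), total $2711M.
VCG payment = (others' best without VistaNet) − (others' welfare with VistaNet) = 2711 − 2592 = $119M.

VistaNet pays $119M.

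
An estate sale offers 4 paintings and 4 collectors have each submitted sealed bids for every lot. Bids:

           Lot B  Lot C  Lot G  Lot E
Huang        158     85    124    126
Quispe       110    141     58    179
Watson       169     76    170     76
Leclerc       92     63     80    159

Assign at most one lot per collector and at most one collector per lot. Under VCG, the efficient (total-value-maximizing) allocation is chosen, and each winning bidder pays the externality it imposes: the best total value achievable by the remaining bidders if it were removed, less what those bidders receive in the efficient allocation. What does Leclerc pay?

Efficient allocation: Huang→Lot B ($158), Quispe→Lot C ($141), Watson→Lot G ($170), Leclerc→Lot E ($159); total welfare W = $628.
Leclerc receives Lot E at value $159, so the others get W − 159 = $469.
Without Leclerc: best allocation of the remaining 3 bidders over all 4 lots is Huang→Lot B ($158), Quispe→Lot E ($179), Watson→Lot G ($170), total $507.
VCG payment = (others' best without Leclerc) − (others' welfare with Leclerc) = 507 − 469 = $38.

Leclerc pays $38.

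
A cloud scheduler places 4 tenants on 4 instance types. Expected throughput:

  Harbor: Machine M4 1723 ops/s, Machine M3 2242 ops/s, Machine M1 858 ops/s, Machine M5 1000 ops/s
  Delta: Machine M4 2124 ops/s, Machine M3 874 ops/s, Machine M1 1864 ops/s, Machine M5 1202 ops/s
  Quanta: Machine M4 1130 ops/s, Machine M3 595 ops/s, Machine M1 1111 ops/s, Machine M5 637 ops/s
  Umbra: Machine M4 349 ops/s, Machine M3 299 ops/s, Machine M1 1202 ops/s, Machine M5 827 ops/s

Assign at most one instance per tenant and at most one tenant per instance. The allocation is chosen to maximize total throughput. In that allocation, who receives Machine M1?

Optimal: Harbor→Machine M3 (2242 ops/s), Delta→Machine M4 (2124 ops/s), Quanta→Machine M1 (1111 ops/s), Umbra→Machine M5 (827 ops/s) — total 2242+2124+1111+827 = 6304 ops/s.
Max-entry greedy (repeatedly take the single best remaining cell) gives 6205 ops/s, worse by 99.
No other one-to-one assignment exceeds 6304 ops/s.
Quanta's own top instance is Machine M4 (1130 ops/s), but forcing Quanta→Machine M4 and reassigning the rest optimally gives only 6063 ops/s — worse by 241.

Quanta receives Machine M1.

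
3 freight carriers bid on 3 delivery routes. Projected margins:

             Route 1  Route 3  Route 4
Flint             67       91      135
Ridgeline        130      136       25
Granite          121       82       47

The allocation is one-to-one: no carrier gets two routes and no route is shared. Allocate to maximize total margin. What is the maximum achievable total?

Treat this as an assignment problem: match each carrier to one route.
Optimal: Flint→Route 4 ($135k), Ridgeline→Route 3 ($136k), Granite→Route 1 ($121k) — total 135+136+121 = $392k.
Column-greedy (each route in turn goes to its best remaining carrier) gives $268k, worse by 124.
Next-best assignment: Flint→Route 4, Ridgeline→Route 1, Granite→Route 3 = $347k.
Swapping Flint↔Ridgeline (Flint→Route 3 $91k, Ridgeline→Route 4 $25k) loses 155.

Max total: $392k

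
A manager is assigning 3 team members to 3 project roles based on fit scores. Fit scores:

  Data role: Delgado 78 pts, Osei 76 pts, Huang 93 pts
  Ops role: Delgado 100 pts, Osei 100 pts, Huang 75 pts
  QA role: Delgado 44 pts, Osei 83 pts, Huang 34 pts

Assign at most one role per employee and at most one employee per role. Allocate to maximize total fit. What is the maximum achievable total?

Max total: 276 pts

Optimal: Delgado→Ops role (100 pts), Osei→QA role (83 pts), Huang→Data role (93 pts) — total 100+83+93 = 276 pts.
Every other assignment is strictly worse.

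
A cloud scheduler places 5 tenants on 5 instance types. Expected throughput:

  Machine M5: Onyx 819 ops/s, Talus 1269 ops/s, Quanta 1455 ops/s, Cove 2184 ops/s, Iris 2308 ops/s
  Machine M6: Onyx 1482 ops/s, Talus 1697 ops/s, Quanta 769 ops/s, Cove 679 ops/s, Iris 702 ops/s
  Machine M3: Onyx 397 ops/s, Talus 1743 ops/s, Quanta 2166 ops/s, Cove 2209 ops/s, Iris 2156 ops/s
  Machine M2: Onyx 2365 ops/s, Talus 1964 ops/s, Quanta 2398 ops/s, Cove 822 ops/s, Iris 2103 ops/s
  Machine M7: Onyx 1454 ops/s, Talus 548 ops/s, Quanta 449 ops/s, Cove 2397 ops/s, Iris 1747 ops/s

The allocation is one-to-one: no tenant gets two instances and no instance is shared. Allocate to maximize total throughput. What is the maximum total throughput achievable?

Treat this as an assignment problem: match each tenant to one instance.
Optimal: Onyx→Machine M2 (2365 ops/s), Talus→Machine M6 (1697 ops/s), Quanta→Machine M3 (2166 ops/s), Cove→Machine M7 (2397 ops/s), Iris→Machine M5 (2308 ops/s) — total 2365+1697+2166+2397+2308 = 10933 ops/s.
Next-best assignment: Onyx→Machine M6, Talus→Machine M3, Quanta→Machine M2, Cove→Machine M7, Iris→Machine M5 = 10328 ops/s.

Max total: 10933 ops/s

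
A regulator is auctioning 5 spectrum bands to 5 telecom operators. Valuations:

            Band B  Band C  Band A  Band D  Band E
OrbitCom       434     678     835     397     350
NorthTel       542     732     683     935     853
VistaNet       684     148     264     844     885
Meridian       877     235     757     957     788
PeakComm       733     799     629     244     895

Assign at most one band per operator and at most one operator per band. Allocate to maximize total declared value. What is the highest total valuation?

Optimal: OrbitCom→Band A ($835M), NorthTel→Band D ($935M), VistaNet→Band E ($885M), Meridian→Band B ($877M), PeakComm→Band C ($799M) — total 835+935+885+877+799 = $4331M.
Max-entry greedy (repeatedly take the single best remaining cell) gives $4103M, worse by 228.
Next-best assignment: OrbitCom→Band A, NorthTel→Band E, VistaNet→Band D, Meridian→Band B, PeakComm→Band C = $4208M.
Swapping PeakComm↔VistaNet (PeakComm→Band E $895M, VistaNet→Band C $148M) loses 641.
Every other assignment is strictly worse.

Maximum total: $4331M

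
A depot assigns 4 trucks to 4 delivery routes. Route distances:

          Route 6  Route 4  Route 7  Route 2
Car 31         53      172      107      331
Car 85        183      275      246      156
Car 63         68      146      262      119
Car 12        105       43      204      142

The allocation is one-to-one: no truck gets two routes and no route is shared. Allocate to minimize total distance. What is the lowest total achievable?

Min total: 374 km

This is the linear assignment problem.
Optimal: Car 31→Route 7 (107 km), Car 85→Route 2 (156 km), Car 63→Route 6 (68 km), Car 12→Route 4 (43 km) — total 107+156+68+43 = 374 km.
Every other assignment is strictly worse.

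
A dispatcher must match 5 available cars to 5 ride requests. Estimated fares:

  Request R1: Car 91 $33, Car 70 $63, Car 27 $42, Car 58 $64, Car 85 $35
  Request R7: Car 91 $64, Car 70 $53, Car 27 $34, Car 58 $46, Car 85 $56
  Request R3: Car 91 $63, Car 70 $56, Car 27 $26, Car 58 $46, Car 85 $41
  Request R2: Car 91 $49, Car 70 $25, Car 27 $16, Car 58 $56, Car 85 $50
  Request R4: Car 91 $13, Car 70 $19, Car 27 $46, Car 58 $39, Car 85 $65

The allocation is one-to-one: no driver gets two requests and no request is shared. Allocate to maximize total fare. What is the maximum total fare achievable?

Optimal: Car 91→Request R3 ($63), Car 70→Request R1 ($63), Car 27→Request R4 ($46), Car 58→Request R2 ($56), Car 85→Request R7 ($56) — total 63+63+46+56+56 = $284.
Row-greedy (each driver in turn takes its best remaining request) gives $270, worse by 14.
Next-best assignment: Car 91→Request R7, Car 70→Request R3, Car 27→Request R1, Car 58→Request R2, Car 85→Request R4 = $283.

Max total: $284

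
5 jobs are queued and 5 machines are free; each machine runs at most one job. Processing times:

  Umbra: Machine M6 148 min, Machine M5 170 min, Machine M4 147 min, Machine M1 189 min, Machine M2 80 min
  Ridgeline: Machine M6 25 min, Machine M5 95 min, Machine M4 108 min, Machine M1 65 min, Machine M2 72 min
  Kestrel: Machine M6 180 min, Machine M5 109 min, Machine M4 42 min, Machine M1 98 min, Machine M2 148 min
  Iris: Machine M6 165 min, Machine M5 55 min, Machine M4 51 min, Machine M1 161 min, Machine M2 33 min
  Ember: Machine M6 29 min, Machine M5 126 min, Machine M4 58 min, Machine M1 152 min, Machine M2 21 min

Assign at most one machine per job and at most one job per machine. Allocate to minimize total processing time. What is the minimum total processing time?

Min total: 271 min

Optimal: Umbra→Machine M2 (80 min), Ridgeline→Machine M1 (65 min), Kestrel→Machine M4 (42 min), Iris→Machine M5 (55 min), Ember→Machine M6 (29 min) — total 80+65+42+55+29 = 271 min.
Min-entry greedy (repeatedly take the single cheapest remaining cell) gives 332 min, worse by 61.
Next-best assignment: Umbra→Machine M2, Ridgeline→Machine M6, Kestrel→Machine M1, Iris→Machine M5, Ember→Machine M4 = 316 min.
Every other assignment is strictly worse.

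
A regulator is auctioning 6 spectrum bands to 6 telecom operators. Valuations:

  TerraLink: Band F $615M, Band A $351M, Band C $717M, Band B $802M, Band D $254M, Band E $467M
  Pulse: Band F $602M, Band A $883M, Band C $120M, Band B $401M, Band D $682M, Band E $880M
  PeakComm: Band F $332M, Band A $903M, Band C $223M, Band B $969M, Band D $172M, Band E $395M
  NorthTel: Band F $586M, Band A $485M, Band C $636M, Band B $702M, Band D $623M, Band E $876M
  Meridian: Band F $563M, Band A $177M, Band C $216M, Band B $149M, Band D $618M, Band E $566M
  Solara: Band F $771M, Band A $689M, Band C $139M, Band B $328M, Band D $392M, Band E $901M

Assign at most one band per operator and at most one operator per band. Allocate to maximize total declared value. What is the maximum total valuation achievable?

Treat this as an assignment problem: match each operator to one band.
Optimal: TerraLink→Band C ($717M), Pulse→Band A ($883M), PeakComm→Band B ($969M), NorthTel→Band E ($876M), Meridian→Band D ($618M), Solara→Band F ($771M) — total 717+883+969+876+618+771 = $4834M.
Max-entry greedy (repeatedly take the single best remaining cell) gives $4656M, worse by 178.
No other one-to-one assignment exceeds $4834M.

Maximum total: $4834M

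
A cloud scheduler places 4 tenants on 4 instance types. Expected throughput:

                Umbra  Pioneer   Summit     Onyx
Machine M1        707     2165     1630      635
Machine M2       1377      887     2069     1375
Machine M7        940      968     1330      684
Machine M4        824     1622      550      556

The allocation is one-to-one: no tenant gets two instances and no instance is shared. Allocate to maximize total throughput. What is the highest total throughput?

This is the linear assignment problem.
Optimal: Umbra→Machine M4 (824 ops/s), Pioneer→Machine M1 (2165 ops/s), Summit→Machine M2 (2069 ops/s), Onyx→Machine M7 (684 ops/s) — total 824+2165+2069+684 = 5742 ops/s.
Next-best assignment: Umbra→Machine M7, Pioneer→Machine M1, Summit→Machine M2, Onyx→Machine M4 = 5730 ops/s.

Max total: 5742 ops/s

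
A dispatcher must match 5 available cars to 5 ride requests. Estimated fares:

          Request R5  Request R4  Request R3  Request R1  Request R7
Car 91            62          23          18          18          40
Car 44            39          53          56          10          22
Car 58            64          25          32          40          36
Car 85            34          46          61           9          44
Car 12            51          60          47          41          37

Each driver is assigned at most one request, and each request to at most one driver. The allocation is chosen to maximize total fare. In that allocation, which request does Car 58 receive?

Car 58 receives Request R1.

Optimal: Car 91→Request R5 ($62), Car 44→Request R3 ($56), Car 58→Request R1 ($40), Car 85→Request R7 ($44), Car 12→Request R4 ($60) — total 62+56+40+44+60 = $262.
Column-greedy (each request in turn goes to its best remaining driver) gives $225, worse by 37.
Car 58's own top request is Request R5 ($64), but forcing Car 58→Request R5 and reassigning the rest optimally gives only $259 — worse by 3.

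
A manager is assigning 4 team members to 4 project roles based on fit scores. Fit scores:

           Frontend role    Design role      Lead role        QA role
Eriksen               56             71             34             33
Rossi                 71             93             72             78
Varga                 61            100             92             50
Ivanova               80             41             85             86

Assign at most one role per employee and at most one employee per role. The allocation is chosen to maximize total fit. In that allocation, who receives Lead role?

Optimal: Eriksen→Frontend role (56 pts), Rossi→Design role (93 pts), Varga→Lead role (92 pts), Ivanova→QA role (86 pts) — total 56+93+92+86 = 327 pts.
Column-greedy (each role in turn goes to its best remaining employee) gives 285 pts, worse by 42.
Next-best assignment: Eriksen→Design role, Rossi→QA role, Varga→Lead role, Ivanova→Frontend role = 321 pts.
No other one-to-one assignment exceeds 327 pts.
Varga's own top role is Design role (100 pts), but forcing Varga→Design role and reassigning the rest optimally gives only 319 pts — worse by 8.

Varga receives Lead role.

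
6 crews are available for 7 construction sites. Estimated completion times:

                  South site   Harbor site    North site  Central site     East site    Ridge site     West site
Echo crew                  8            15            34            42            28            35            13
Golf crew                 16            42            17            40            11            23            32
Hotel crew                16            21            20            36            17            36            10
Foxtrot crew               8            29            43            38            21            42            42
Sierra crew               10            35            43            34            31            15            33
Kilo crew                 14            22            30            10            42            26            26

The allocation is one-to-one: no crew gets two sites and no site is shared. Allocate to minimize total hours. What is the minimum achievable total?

Min total: 69 hours

Optimal: Echo crew→Harbor site (15 hours), Golf crew→East site (11 hours), Hotel crew→West site (10 hours), Foxtrot crew→South site (8 hours), Sierra crew→Ridge site (15 hours), Kilo crew→Central site (10 hours) — total 15+11+10+8+15+10 = 69 hours.
Column-greedy (each site in turn goes to its cheapest remaining crew) gives 92 hours, worse by 23.
Next-best assignment: Echo crew→Harbor site, Golf crew→North site, Hotel crew→West site, Foxtrot crew→South site, Sierra crew→Ridge site, Kilo crew→Central site = 75 hours.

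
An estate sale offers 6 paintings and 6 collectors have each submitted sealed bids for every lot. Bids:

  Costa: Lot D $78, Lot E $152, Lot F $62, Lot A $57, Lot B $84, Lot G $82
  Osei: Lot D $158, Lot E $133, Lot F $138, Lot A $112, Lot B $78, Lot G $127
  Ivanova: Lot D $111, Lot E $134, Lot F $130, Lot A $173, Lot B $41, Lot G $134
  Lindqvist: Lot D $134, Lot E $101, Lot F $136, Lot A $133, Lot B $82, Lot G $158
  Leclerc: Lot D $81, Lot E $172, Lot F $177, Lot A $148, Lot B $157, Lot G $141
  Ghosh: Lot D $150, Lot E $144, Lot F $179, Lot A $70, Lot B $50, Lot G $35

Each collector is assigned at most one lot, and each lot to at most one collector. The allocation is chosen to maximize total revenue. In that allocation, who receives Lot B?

Leclerc receives Lot B.

Treat this as an assignment problem: match each collector to one lot.
Optimal: Costa→Lot E ($152), Osei→Lot D ($158), Ivanova→Lot A ($173), Lindqvist→Lot G ($158), Leclerc→Lot B ($157), Ghosh→Lot F ($179) — total 152+158+173+158+157+179 = $977.
Row-greedy (each collector in turn takes its best remaining lot) gives $868, worse by 109.
Swapping Osei↔Leclerc (Osei→Lot B $78, Leclerc→Lot D $81) loses 156.
Leclerc's own top lot is Lot F ($177), but forcing Leclerc→Lot F and reassigning the rest optimally gives only $894 — worse by 83.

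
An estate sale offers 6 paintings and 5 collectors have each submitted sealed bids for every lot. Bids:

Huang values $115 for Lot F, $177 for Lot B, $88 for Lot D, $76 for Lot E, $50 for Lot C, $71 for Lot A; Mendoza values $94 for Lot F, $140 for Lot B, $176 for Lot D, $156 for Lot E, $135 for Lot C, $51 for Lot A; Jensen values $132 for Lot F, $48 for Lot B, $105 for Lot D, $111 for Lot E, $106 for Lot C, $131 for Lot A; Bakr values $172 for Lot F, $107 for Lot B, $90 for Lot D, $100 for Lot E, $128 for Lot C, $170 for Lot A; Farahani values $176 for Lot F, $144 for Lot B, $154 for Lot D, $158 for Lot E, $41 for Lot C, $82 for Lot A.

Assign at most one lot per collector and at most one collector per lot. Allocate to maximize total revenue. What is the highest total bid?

Optimal: Huang→Lot B ($177), Mendoza→Lot D ($176), Jensen→Lot A ($131), Bakr→Lot F ($172), Farahani→Lot E ($158) — total 177+176+131+172+158 = $814.
Row-greedy (each collector in turn takes its best remaining lot) gives $813, worse by 1.
Next-best assignment: Huang→Lot B, Mendoza→Lot D, Jensen→Lot F, Bakr→Lot A, Farahani→Lot E = $813.
Every other assignment is strictly worse.

Max total: $814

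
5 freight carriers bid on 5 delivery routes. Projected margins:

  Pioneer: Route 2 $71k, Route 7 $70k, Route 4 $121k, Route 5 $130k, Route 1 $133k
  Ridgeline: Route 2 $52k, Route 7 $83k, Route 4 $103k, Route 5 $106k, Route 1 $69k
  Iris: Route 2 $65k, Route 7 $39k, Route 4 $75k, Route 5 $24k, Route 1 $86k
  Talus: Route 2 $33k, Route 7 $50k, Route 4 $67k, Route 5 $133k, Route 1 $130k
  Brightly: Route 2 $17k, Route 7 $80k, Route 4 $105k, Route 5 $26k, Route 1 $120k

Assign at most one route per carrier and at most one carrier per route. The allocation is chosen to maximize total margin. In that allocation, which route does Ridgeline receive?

Optimal: Pioneer→Route 4 ($121k), Ridgeline→Route 7 ($83k), Iris→Route 2 ($65k), Talus→Route 5 ($133k), Brightly→Route 1 ($120k) — total 121+83+65+133+120 = $522k.
Column-greedy (each route in turn goes to its best remaining carrier) gives $478k, worse by 44.
Swapping Talus↔Brightly (Talus→Route 1 $130k, Brightly→Route 5 $26k) loses 97.
Checked against all permutations: $522k is optimal.
Ridgeline's own top route is Route 5 ($106k), but forcing Ridgeline→Route 5 and reassigning the rest optimally gives only $502k — worse by 20.

Ridgeline receives Route 7.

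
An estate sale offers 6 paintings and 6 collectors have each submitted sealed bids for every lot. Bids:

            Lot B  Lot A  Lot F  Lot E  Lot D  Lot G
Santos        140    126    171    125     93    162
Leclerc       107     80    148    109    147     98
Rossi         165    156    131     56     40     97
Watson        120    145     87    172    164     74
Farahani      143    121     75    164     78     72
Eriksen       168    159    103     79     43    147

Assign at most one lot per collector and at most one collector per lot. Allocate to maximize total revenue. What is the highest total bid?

Treat this as an assignment problem: match each collector to one lot.
Optimal: Santos→Lot G ($162), Leclerc→Lot F ($148), Rossi→Lot B ($165), Watson→Lot D ($164), Farahani→Lot E ($164), Eriksen→Lot A ($159) — total 162+148+165+164+164+159 = $962.
Row-greedy (each collector in turn takes its best remaining lot) gives $923, worse by 39.

Maximum total: $962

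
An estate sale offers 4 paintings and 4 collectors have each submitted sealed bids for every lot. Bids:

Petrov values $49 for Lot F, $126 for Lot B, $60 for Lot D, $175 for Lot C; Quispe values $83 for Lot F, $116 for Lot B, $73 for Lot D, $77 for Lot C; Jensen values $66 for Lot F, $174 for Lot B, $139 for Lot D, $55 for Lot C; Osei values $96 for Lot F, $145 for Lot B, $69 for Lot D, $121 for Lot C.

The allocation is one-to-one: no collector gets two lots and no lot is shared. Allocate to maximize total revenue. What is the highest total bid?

Maximum total: $542

This is the linear assignment problem.
Optimal: Petrov→Lot C ($175), Quispe→Lot F ($83), Jensen→Lot D ($139), Osei→Lot B ($145) — total 175+83+139+145 = $542.
Max-entry greedy (repeatedly take the single best remaining cell) gives $518, worse by 24.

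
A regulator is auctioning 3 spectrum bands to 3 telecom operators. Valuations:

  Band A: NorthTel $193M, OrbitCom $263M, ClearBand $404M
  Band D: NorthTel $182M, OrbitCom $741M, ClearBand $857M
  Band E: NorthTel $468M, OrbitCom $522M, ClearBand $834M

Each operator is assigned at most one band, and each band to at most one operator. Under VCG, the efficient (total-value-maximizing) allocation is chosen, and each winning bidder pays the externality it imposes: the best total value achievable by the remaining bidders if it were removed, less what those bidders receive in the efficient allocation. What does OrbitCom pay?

Efficient allocation: NorthTel→Band A ($193M), OrbitCom→Band D ($741M), ClearBand→Band E ($834M); total welfare W = $1768M.
OrbitCom receives Band D at value $741M, so the others get W − 741 = $1027M.
Without OrbitCom: best allocation of the remaining 2 bidders over all 3 bands is NorthTel→Band E ($468M), ClearBand→Band D ($857M), total $1325M.
VCG payment = (others' best without OrbitCom) − (others' welfare with OrbitCom) = 1325 − 1027 = $298M.

OrbitCom pays $298M.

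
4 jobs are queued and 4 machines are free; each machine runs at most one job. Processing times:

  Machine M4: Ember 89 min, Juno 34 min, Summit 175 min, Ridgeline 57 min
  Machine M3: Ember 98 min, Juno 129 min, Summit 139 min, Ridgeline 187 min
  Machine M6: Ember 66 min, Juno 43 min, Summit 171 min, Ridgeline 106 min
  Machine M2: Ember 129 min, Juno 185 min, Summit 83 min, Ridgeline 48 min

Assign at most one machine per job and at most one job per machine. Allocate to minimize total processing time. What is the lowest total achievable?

Optimal: Ember→Machine M3 (98 min), Juno→Machine M6 (43 min), Summit→Machine M2 (83 min), Ridgeline→Machine M4 (57 min) — total 98+43+83+57 = 281 min.
Row-greedy (each job in turn takes its cheapest remaining machine) gives 370 min, worse by 89.
Next-best assignment: Ember→Machine M6, Juno→Machine M4, Summit→Machine M3, Ridgeline→Machine M2 = 287 min.
Swapping Juno↔Ridgeline (Juno→Machine M4 34 min, Ridgeline→Machine M6 106 min) adds 40.
No other one-to-one assignment undercuts 281 min.

Min total: 281 min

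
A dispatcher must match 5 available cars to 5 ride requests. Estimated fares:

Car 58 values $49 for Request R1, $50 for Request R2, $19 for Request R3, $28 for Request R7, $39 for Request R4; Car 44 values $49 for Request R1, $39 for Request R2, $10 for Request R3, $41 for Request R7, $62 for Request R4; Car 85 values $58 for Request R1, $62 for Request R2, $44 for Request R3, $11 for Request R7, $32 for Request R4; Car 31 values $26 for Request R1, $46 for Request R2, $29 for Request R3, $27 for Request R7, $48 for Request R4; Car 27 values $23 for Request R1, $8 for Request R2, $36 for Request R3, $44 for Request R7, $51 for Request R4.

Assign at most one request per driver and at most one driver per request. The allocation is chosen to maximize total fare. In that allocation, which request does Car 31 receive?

Car 31 receives Request R3.

Optimal: Car 58→Request R1 ($49), Car 44→Request R4 ($62), Car 85→Request R2 ($62), Car 31→Request R3 ($29), Car 27→Request R7 ($44) — total 49+62+62+29+44 = $246.
Column-greedy (each request in turn goes to its best remaining driver) gives $233, worse by 13.
Next-best assignment: Car 58→Request R1, Car 44→Request R4, Car 85→Request R3, Car 31→Request R2, Car 27→Request R7 = $245.
Swapping Car 85↔Car 44 (Car 85→Request R4 $32, Car 44→Request R2 $39) loses 53.
Car 31's own top request is Request R4 ($48), but forcing Car 31→Request R4 and reassigning the rest optimally gives only $236 — worse by 10.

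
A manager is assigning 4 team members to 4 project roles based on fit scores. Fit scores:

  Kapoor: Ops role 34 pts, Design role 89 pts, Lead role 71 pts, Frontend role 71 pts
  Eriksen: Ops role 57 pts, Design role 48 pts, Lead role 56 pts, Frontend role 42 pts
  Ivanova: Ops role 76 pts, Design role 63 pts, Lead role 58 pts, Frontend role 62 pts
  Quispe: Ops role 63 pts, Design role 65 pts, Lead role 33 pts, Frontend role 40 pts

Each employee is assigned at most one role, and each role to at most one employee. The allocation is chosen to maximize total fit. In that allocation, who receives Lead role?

Eriksen receives Lead role.

Optimal: Kapoor→Design role (89 pts), Eriksen→Lead role (56 pts), Ivanova→Frontend role (62 pts), Quispe→Ops role (63 pts) — total 89+56+62+63 = 270 pts.
Next-best assignment: Kapoor→Frontend role, Eriksen→Lead role, Ivanova→Ops role, Quispe→Design role = 268 pts.
Eriksen's own top role is Ops role (57 pts), but forcing Eriksen→Ops role and reassigning the rest optimally gives only 255 pts — worse by 15.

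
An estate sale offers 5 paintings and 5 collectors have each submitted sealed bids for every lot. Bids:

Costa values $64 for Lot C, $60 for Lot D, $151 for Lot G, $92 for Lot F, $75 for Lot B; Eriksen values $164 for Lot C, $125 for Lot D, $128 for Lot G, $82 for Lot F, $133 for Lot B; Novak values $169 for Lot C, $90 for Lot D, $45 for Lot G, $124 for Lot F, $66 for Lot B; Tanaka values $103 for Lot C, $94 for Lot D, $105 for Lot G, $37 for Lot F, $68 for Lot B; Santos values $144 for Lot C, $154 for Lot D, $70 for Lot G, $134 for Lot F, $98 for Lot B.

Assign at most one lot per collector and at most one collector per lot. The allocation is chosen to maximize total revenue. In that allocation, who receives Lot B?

This is the linear assignment problem.
Optimal: Costa→Lot G ($151), Eriksen→Lot B ($133), Novak→Lot C ($169), Tanaka→Lot D ($94), Santos→Lot F ($134) — total 151+133+169+94+134 = $681.
Row-greedy (each collector in turn takes its best remaining lot) gives $631, worse by 50.
Next-best assignment: Costa→Lot G, Eriksen→Lot B, Novak→Lot F, Tanaka→Lot C, Santos→Lot D = $665.
Eriksen's own top lot is Lot C ($164), but forcing Eriksen→Lot C and reassigning the rest optimally gives only $661 — worse by 20.

Eriksen receives Lot B.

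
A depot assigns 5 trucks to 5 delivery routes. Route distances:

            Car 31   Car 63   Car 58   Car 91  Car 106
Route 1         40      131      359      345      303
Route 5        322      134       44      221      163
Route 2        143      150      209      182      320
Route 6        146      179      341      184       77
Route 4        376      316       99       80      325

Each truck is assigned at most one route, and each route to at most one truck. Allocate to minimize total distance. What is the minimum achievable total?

This is the linear assignment problem.
Optimal: Car 31→Route 1 (40 km), Car 63→Route 2 (150 km), Car 58→Route 5 (44 km), Car 91→Route 4 (80 km), Car 106→Route 6 (77 km) — total 40+150+44+80+77 = 391 km.
Row-greedy (each truck in turn takes its cheapest remaining route) gives 532 km, worse by 141.
Next-best assignment: Car 31→Route 2, Car 63→Route 1, Car 58→Route 5, Car 91→Route 4, Car 106→Route 6 = 475 km.
Swapping Car 91↔Car 31 (Car 91→Route 1 345 km, Car 31→Route 4 376 km) adds 601.

Minimum total: 391 km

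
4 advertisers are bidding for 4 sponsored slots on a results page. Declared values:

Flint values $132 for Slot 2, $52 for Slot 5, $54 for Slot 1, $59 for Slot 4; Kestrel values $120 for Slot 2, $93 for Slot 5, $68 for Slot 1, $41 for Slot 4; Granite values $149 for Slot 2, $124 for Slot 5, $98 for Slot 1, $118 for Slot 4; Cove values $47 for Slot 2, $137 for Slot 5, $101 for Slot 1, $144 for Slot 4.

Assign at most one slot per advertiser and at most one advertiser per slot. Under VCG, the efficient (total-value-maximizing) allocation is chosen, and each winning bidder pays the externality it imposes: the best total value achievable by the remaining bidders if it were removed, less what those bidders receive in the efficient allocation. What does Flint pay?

Efficient allocation: Flint→Slot 2 ($132), Kestrel→Slot 1 ($68), Granite→Slot 5 ($124), Cove→Slot 4 ($144); total welfare W = $468.
Flint receives Slot 2 at value $132, so the others get W − 132 = $336.
Without Flint: best allocation of the remaining 3 bidders over all 4 slots is Kestrel→Slot 2 ($120), Granite→Slot 5 ($124), Cove→Slot 4 ($144), total $388.
VCG payment = (others' best without Flint) − (others' welfare with Flint) = 388 − 336 = $52.

Flint pays $52.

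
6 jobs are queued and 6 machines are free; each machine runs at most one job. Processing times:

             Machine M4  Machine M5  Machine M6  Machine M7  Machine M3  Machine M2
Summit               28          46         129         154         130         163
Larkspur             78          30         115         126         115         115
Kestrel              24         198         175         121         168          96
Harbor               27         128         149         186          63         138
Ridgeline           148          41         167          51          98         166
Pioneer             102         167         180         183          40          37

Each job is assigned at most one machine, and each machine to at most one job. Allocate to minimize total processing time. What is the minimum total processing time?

Optimal: Summit→Machine M6 (129 min), Larkspur→Machine M5 (30 min), Kestrel→Machine M4 (24 min), Harbor→Machine M3 (63 min), Ridgeline→Machine M7 (51 min), Pioneer→Machine M2 (37 min) — total 129+30+24+63+51+37 = 334 min.
Row-greedy (each job in turn takes its cheapest remaining machine) gives 448 min, worse by 114.
Next-best assignment: Summit→Machine M5, Larkspur→Machine M6, Kestrel→Machine M4, Harbor→Machine M3, Ridgeline→Machine M7, Pioneer→Machine M2 = 336 min.
Swapping Ridgeline↔Kestrel (Ridgeline→Machine M4 148 min, Kestrel→Machine M7 121 min) adds 194.

Min total: 334 min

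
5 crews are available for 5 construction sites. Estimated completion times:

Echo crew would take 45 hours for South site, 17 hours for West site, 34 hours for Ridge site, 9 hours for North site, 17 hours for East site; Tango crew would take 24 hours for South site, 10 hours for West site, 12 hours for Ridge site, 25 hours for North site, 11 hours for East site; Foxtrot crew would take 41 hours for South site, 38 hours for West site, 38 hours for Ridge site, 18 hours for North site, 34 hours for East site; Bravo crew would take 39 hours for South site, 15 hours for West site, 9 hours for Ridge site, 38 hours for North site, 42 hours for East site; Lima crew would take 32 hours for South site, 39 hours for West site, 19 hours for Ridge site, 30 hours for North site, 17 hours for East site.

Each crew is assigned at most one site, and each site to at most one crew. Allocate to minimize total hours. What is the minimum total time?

Optimal: Echo crew→West site (17 hours), Tango crew→South site (24 hours), Foxtrot crew→North site (18 hours), Bravo crew→Ridge site (9 hours), Lima crew→East site (17 hours) — total 17+24+18+9+17 = 85 hours.
Column-greedy (each site in turn goes to its cheapest remaining crew) gives 101 hours, worse by 16.
Checked against all permutations: 85 hours is optimal.

Minimum total: 85 hours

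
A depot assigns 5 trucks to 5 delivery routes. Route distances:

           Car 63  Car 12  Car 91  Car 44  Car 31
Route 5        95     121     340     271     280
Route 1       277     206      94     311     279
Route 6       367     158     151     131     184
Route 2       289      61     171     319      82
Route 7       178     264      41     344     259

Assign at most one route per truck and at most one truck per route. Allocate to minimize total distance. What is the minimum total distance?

Optimal: Car 63→Route 5 (95 km), Car 12→Route 1 (206 km), Car 91→Route 7 (41 km), Car 44→Route 6 (131 km), Car 31→Route 2 (82 km) — total 95+206+41+131+82 = 555 km.
Next-best assignment: Car 63→Route 7, Car 12→Route 5, Car 91→Route 1, Car 44→Route 6, Car 31→Route 2 = 606 km.

Min total: 555 km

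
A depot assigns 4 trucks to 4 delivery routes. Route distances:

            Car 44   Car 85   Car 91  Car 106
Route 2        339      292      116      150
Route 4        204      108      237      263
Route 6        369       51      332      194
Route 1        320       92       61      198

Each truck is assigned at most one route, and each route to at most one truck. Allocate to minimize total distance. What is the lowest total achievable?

Optimal: Car 44→Route 4 (204 km), Car 85→Route 6 (51 km), Car 91→Route 1 (61 km), Car 106→Route 2 (150 km) — total 204+51+61+150 = 466 km.
Next-best assignment: Car 44→Route 4, Car 85→Route 6, Car 91→Route 2, Car 106→Route 1 = 569 km.

Minimum total: 466 km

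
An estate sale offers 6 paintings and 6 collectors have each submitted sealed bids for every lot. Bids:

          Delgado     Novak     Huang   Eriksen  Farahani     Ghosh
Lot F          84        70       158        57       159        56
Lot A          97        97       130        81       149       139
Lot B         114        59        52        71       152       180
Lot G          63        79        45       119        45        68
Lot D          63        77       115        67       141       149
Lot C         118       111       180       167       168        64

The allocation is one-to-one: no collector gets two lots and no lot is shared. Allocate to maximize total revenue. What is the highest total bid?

This is the linear assignment problem.
Optimal: Delgado→Lot A ($97), Novak→Lot G ($79), Huang→Lot F ($158), Eriksen→Lot C ($167), Farahani→Lot D ($141), Ghosh→Lot B ($180) — total 97+79+158+167+141+180 = $822.
Column-greedy (each lot in turn goes to its best remaining collector) gives $757, worse by 65.
Checked against all permutations: $822 is optimal.

Max total: $822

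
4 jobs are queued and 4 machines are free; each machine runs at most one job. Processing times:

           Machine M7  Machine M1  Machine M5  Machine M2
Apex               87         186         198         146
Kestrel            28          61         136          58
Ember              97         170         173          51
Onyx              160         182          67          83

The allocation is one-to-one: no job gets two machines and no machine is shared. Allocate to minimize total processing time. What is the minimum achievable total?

Optimal: Apex→Machine M7 (87 min), Kestrel→Machine M1 (61 min), Ember→Machine M2 (51 min), Onyx→Machine M5 (67 min) — total 87+61+51+67 = 266 min.
Column-greedy (each machine in turn goes to its cheapest remaining job) gives 411 min, worse by 145.
Next-best assignment: Apex→Machine M1, Kestrel→Machine M7, Ember→Machine M2, Onyx→Machine M5 = 332 min.
No other one-to-one assignment undercuts 266 min.

Minimum total: 266 min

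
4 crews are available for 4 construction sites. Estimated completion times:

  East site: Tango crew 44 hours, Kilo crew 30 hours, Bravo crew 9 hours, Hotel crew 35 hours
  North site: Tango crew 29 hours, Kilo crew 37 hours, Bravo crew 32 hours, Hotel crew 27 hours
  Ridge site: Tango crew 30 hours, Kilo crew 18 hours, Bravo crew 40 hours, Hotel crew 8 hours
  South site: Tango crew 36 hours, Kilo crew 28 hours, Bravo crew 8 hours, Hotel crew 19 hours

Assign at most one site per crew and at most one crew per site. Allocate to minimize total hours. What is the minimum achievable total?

Minimum total: 74 hours

Treat this as an assignment problem: match each crew to one site.
Optimal: Tango crew→North site (29 hours), Kilo crew→South site (28 hours), Bravo crew→East site (9 hours), Hotel crew→Ridge site (8 hours) — total 29+28+9+8 = 74 hours.
Row-greedy (each crew in turn takes its cheapest remaining site) gives 90 hours, worse by 16.
Next-best assignment: Tango crew→North site, Kilo crew→East site, Bravo crew→South site, Hotel crew→Ridge site = 75 hours.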